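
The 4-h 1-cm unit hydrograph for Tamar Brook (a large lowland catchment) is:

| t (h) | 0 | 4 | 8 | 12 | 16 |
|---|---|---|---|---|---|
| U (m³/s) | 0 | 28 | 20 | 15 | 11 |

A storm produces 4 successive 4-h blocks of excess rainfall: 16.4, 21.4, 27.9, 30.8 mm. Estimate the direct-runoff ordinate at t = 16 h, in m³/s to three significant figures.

Q ≈ 192 m³/s

By discrete convolution, Q_j = Σ (P_i / 10 mm) · U_{j−i}.
At t = 16 h (j=4): Q = (16.4/10)·11 + (21.4/10)·15 + (27.9/10)·20 + (30.8/10)·28 = 192 m³/s.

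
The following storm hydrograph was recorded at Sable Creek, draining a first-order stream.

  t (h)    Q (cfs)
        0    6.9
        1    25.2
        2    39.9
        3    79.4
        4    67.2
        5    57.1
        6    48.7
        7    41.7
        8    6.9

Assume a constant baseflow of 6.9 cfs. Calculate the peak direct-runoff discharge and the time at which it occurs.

Subtracting baseflow gives direct-runoff ordinates: 0.0, 18.3, 33.0, 72.5, 60.3, 50.2, 41.8, 34.8, 0.0 cfs.
The maximum is 72.5 cfs, occurring at the reading for t = 3 h.

Q_p = 72.5 cfs at t = 3 h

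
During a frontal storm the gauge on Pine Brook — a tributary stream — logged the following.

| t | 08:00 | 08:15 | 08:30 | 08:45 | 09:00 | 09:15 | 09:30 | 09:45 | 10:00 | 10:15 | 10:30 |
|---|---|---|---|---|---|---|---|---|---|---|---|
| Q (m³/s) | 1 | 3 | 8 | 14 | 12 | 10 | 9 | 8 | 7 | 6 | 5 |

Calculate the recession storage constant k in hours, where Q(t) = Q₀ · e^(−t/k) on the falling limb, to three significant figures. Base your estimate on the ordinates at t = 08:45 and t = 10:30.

On the falling limb, Q drops from 14 to 5 m³/s between t = 08:45 and t = 10:30 (Δt = 1.75 h).
k = −Δt / ln(Q₂/Q₁) = −1.75 / ln(5/14) = 1.70 h.

k ≈ 1.70 h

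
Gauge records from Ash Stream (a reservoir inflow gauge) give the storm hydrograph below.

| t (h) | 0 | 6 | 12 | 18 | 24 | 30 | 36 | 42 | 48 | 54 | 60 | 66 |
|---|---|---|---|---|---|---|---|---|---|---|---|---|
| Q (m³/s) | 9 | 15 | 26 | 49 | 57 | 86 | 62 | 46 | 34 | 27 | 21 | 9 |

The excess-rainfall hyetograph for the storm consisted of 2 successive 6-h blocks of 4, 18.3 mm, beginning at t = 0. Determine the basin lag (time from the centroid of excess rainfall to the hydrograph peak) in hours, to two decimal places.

t_L ≈ 22.08 h

Centroid of excess rainfall: t_c = Σ P_i·t̄_i / ΣP_i = 7.9238 h (block centres at 3, 9 h).
Hydrograph peak occurs at t = 30 h, so basin lag t_L = 30 − 7.9238 = 22.08 h.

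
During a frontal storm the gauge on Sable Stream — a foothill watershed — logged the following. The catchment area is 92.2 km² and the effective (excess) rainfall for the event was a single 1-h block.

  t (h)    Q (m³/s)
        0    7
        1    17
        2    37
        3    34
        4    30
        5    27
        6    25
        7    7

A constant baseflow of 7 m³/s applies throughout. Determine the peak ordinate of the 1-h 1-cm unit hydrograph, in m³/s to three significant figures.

U_p ≈ 60.0 m³/s

Direct runoff: 0.0, 10.0, 30.0, 27.0, 23.0, 20.0, 18.0, 0.0 m³/s; ΣQ_DR = 128.0 m³/s, peak = 30.0 m³/s.
Runoff depth d = ΣQ_DR·Δt / A = 128.0 × 3600 / (92.2 km²) = 4.998 mm.
The 1-cm UH is the DRH scaled by (10 mm)/d, so U_p = 30.0 × 10/4.998 = 60.0 m³/s.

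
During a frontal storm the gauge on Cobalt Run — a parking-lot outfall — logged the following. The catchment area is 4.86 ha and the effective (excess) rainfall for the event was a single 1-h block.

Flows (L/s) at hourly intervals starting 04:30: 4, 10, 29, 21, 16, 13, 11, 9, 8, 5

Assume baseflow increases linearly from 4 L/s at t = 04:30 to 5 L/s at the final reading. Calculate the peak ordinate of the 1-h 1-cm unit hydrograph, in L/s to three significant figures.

Direct runoff: 0.00, 5.89, 24.78, 16.67, 11.56, 8.44, 6.33, 4.22, 3.11, 0.00 L/s; ΣQ_DR = 81.00 L/s, peak = 24.78 L/s.
Runoff depth d = ΣQ_DR·Δt / A = 81.00 × 3600 / (4.86 ha) = 6.000 mm.
The 1-cm UH is the DRH scaled by (10 mm)/d, so U_p = 24.78 × 10/6.000 = 41.3 L/s.

U_p ≈ 41.3 L/s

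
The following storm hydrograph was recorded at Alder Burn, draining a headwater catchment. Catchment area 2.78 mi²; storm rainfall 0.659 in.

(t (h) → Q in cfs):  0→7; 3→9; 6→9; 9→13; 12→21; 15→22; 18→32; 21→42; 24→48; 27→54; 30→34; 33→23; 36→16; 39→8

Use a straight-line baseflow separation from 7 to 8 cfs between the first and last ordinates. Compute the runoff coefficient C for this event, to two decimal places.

ΣQ_DR = 233.0 cfs; V = ΣQ_DR·Δt = 2.516 × 10^6 ft³.
Runoff depth d = V / A = 0.3896 in.
C = d / P = 0.3896 / 0.659 = 0.59.

C ≈ 0.59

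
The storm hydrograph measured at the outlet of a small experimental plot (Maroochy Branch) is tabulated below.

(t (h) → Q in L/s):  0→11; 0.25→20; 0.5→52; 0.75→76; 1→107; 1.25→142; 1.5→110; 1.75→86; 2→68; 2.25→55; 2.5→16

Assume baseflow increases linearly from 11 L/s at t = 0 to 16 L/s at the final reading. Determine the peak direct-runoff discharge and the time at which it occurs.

Q_p = 128.50 L/s at t = 1.25 h

Subtracting baseflow gives direct-runoff ordinates: 0.00, 8.50, 40.00, 63.50, 94.00, 128.50, 96.00, 71.50, 53.00, 39.50, 0.00 L/s.
The maximum is 128.50 L/s, occurring at the reading for t = 1.25 h.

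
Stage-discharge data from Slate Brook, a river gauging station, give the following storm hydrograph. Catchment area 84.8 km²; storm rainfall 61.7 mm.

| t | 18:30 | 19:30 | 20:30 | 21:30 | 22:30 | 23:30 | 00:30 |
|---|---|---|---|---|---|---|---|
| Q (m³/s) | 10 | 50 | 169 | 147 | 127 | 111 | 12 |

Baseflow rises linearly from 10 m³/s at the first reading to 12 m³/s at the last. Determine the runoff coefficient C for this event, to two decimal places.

ΣQ_DR = 549.0 m³/s; V = ΣQ_DR·Δt = 1.976 × 10^6 m³.
Runoff depth d = V / A = 23.31 mm.
C = d / P = 23.31 / 61.7 = 0.38.

C ≈ 0.38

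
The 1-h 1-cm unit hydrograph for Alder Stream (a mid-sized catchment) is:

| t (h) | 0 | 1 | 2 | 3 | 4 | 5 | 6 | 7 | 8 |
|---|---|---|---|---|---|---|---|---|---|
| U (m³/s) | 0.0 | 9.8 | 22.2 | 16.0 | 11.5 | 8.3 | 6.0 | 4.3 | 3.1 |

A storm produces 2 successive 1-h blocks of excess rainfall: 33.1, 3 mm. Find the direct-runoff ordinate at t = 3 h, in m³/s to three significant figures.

By discrete convolution, Q_j = Σ (P_i / 10 mm) · U_{j−i}.
At t = 3 h (j=3): Q = (33.1/10)·16.0 + (3/10)·22.2 = 59.6 m³/s.

Q ≈ 59.6 m³/s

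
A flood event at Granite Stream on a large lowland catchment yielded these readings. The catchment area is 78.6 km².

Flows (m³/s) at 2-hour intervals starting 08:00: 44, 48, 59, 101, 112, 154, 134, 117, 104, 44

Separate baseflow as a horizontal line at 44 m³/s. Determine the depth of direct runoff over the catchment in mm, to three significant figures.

d ≈ 43.7 mm

Direct runoff: 0.0, 4.0, 15.0, 57.0, 68.0, 110.0, 90.0, 73.0, 60.0, 0.0 m³/s; ΣQ_DR = 477.0 m³/s.
V = ΣQ_DR · Δt = 477.0 × 7200 s = 3.434 × 10^6 m³.
Over A = 78.6 km², depth = V / A = 43.7 mm.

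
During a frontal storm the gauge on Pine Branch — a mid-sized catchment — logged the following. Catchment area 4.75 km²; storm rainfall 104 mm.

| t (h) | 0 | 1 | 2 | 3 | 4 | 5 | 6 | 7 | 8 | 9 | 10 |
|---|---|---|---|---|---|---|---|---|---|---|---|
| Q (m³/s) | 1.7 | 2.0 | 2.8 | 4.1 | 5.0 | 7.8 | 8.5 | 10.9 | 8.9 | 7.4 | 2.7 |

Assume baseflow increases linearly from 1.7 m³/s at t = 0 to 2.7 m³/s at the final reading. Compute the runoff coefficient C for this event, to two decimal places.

C ≈ 0.27

ΣQ_DR = 37.60 m³/s; V = ΣQ_DR·Δt = 1.354 × 10^5 m³.
Runoff depth d = V / A = 28.50 mm.
C = d / P = 28.50 / 104 = 0.27.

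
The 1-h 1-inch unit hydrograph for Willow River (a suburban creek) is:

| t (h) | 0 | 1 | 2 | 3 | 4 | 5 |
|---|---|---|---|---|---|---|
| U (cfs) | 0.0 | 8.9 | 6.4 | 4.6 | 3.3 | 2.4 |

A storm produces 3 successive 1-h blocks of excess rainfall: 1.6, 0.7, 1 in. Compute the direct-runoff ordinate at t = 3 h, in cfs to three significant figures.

By discrete convolution, Q_j = Σ (P_i / 1 in) · U_{j−i}.
At t = 3 h (j=3): Q = (1.6/1)·4.6 + (0.7/1)·6.4 + (1/1)·8.9 = 20.7 cfs.

Q ≈ 20.7 cfs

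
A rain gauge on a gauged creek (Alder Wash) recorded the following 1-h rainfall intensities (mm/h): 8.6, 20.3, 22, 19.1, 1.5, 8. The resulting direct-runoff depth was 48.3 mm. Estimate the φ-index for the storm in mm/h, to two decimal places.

Only the 5 blocks with intensity above φ contribute runoff: 8.6, 20.3, 22, 19.1, 8 mm/h.
Σ(I−φ)·Δt = d  ⇒  (8.6+20.3+22+19.1+8 − 5φ)·1 = 48.3
φ = (78.00 − 48.3/1) / 5 = 5.94 mm/h.

φ ≈ 5.94 mm/h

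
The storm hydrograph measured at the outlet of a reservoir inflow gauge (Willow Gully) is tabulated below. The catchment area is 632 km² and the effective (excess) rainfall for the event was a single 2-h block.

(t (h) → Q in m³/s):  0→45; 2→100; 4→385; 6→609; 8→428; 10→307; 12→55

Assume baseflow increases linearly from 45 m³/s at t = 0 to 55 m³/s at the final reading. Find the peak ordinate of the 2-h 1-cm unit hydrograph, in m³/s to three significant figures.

U_p ≈ 311 m³/s

Direct runoff: 0.00, 53.33, 336.67, 559.00, 376.33, 253.67, 0.00 m³/s; ΣQ_DR = 1579 m³/s, peak = 559.00 m³/s.
Runoff depth d = ΣQ_DR·Δt / A = 1579 × 7200 / (632 km²) = 17.99 mm.
The 1-cm UH is the DRH scaled by (10 mm)/d, so U_p = 559.00 × 10/17.99 = 311 m³/s.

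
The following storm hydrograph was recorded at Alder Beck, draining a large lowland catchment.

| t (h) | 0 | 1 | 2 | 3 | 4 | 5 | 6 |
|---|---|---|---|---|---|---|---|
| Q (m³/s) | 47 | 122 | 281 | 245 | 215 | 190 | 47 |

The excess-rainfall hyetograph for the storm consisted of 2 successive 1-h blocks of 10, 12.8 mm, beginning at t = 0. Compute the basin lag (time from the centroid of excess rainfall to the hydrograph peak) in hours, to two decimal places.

Centroid of excess rainfall: t_c = Σ P_i·t̄_i / ΣP_i = 1.0614 h (block centres at 0.5, 1.5 h).
Hydrograph peak occurs at t = 2 h, so basin lag t_L = 2 − 1.0614 = 0.94 h.

t_L ≈ 0.94 h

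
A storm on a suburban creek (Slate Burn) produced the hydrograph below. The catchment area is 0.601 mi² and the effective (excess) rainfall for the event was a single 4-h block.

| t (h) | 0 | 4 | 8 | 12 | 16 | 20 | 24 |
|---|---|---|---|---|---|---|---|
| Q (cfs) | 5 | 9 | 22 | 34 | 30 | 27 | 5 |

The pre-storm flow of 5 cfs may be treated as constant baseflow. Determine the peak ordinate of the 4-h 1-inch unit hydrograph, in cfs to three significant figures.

U_p ≈ 29.0 cfs

Direct runoff: 0.0, 4.0, 17.0, 29.0, 25.0, 22.0, 0.0 cfs; ΣQ_DR = 97.00 cfs, peak = 29.0 cfs.
Runoff depth d = ΣQ_DR·Δt / A = 97.00 × 14400 / (0.601 mi²) = 1.000 in.
The 1-inch UH is the DRH scaled by (1 in)/d, so U_p = 29.0 × 1/1.000 = 29.0 cfs.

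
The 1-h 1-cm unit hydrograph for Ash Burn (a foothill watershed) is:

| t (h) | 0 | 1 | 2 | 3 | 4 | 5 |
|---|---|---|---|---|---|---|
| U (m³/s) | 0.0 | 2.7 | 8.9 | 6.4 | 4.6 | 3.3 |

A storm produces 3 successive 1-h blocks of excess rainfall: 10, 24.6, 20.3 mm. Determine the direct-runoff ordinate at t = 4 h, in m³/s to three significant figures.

Q ≈ 38.4 m³/s

By discrete convolution, Q_j = Σ (P_i / 10 mm) · U_{j−i}.
At t = 4 h (j=4): Q = (10/10)·4.6 + (24.6/10)·6.4 + (20.3/10)·8.9 = 38.4 m³/s.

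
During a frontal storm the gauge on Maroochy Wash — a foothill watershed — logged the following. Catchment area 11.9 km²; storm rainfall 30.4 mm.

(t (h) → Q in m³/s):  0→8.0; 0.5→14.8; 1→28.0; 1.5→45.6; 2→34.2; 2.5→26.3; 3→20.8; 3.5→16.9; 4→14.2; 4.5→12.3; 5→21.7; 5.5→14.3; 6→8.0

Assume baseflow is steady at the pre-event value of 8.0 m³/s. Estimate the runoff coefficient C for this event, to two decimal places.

ΣQ_DR = 161.1 m³/s; V = ΣQ_DR·Δt = 2.900 × 10^5 m³.
Runoff depth d = V / A = 24.37 mm.
C = d / P = 24.37 / 30.4 = 0.80.

C ≈ 0.80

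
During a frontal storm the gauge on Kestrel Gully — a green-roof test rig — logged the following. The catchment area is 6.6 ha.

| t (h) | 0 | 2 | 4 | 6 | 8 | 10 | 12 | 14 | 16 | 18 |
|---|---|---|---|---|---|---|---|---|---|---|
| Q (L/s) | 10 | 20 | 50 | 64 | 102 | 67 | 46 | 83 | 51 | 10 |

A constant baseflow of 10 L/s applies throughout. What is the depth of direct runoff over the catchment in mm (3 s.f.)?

Direct runoff: 0.0, 10.0, 40.0, 54.0, 92.0, 57.0, 36.0, 73.0, 41.0, 0.0 L/s; ΣQ_DR = 403.0 L/s.
V = ΣQ_DR · Δt = 403.0 × 7200 s = 2.902 × 10^6 L.
Over A = 6.6 ha, depth = V / A = 44.0 mm.

d ≈ 44.0 mm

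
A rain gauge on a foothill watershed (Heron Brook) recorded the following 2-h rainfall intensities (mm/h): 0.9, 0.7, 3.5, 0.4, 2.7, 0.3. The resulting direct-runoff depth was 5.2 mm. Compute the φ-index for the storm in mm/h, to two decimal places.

Only the 2 blocks with intensity above φ contribute runoff: 3.5, 2.7 mm/h.
Σ(I−φ)·Δt = d  ⇒  (3.5+2.7 − 2φ)·2 = 5.2
φ = (6.200 − 5.2/2) / 2 = 1.80 mm/h.

φ ≈ 1.80 mm/h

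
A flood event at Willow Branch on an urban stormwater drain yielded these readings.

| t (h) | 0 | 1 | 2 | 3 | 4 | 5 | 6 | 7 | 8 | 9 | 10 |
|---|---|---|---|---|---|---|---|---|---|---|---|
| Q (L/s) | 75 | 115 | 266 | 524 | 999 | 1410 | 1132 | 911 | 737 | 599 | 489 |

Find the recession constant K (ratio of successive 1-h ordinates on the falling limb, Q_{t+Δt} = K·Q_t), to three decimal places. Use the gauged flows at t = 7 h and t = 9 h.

K ≈ 0.811

Using the recession-limb readings at t = 7 h and t = 9 h: Q falls from 911 to 599 L/s over 2 intervals.
K = (Q₂/Q₁)^(1/2) = (599/911)^(1/2) = 0.811.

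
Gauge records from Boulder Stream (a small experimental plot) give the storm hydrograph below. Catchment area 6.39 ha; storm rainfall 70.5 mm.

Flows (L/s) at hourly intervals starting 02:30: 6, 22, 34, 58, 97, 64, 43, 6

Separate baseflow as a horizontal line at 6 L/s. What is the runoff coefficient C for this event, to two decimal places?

ΣQ_DR = 282.0 L/s; V = ΣQ_DR·Δt = 1.015 × 10^6 L.
Runoff depth d = V / A = 15.89 mm.
C = d / P = 15.89 / 70.5 = 0.23.

C ≈ 0.23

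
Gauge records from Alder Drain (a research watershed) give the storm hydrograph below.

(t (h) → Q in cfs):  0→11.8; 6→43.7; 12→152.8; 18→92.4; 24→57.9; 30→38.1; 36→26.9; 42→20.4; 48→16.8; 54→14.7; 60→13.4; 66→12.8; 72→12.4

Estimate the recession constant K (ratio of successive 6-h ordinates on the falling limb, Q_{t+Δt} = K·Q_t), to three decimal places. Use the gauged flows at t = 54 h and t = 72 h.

Using the recession-limb readings at t = 54 h and t = 72 h: Q falls from 14.7 to 12.4 cfs over 3 intervals.
K = (Q₂/Q₁)^(1/3) = (12.4/14.7)^(1/3) = 0.945.

K ≈ 0.945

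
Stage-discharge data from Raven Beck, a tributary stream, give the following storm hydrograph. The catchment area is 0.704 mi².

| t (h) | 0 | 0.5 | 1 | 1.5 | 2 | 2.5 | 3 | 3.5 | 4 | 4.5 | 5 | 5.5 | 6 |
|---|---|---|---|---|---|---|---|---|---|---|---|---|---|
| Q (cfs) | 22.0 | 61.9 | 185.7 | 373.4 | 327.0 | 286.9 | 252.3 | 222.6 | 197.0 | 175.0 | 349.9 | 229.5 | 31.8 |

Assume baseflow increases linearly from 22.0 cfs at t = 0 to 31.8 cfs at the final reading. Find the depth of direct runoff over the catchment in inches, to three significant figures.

Direct runoff: 0.00, 39.08, 162.07, 348.95, 301.73, 260.82, 225.40, 194.88, 168.47, 145.65, 319.73, 198.52, 0.00 cfs; ΣQ_DR = 2365 cfs.
V = ΣQ_DR · Δt = 2365 × 1800 s = 4.258 × 10^6 ft³.
Over A = 0.704 mi², depth = V / A = 2.60 in.

d ≈ 2.60 in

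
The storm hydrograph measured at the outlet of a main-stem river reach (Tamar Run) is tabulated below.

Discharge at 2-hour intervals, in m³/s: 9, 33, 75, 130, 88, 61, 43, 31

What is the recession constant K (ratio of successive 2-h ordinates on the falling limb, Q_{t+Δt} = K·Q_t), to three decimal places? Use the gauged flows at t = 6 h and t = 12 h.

Using the recession-limb readings at t = 6 h and t = 12 h: Q falls from 130 to 43 m³/s over 3 intervals.
K = (Q₂/Q₁)^(1/3) = (43/130)^(1/3) = 0.692.

K ≈ 0.692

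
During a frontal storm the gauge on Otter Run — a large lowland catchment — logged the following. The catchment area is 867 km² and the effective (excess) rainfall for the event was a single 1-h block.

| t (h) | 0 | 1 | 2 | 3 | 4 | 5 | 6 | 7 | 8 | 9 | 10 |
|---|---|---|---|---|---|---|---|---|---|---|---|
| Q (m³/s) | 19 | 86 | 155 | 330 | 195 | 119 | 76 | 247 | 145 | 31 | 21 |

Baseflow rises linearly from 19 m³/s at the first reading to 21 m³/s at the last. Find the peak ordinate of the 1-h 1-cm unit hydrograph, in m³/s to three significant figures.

U_p ≈ 621 m³/s

Direct runoff: 0.00, 66.80, 135.60, 310.40, 175.20, 99.00, 55.80, 226.60, 124.40, 10.20, 0.00 m³/s; ΣQ_DR = 1204 m³/s, peak = 310.40 m³/s.
Runoff depth d = ΣQ_DR·Δt / A = 1204 × 3600 / (867 km²) = 4.999 mm.
The 1-cm UH is the DRH scaled by (10 mm)/d, so U_p = 310.40 × 10/4.999 = 621 m³/s.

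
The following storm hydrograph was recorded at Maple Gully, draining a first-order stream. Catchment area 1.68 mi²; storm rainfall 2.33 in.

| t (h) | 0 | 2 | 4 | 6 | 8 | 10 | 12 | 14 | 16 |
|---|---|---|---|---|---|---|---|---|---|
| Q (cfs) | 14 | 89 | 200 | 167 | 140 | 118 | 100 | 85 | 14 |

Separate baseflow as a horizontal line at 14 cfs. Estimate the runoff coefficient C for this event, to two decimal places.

C ≈ 0.63

ΣQ_DR = 801.0 cfs; V = ΣQ_DR·Δt = 5.767 × 10^6 ft³.
Runoff depth d = V / A = 1.478 in.
C = d / P = 1.478 / 2.33 = 0.63.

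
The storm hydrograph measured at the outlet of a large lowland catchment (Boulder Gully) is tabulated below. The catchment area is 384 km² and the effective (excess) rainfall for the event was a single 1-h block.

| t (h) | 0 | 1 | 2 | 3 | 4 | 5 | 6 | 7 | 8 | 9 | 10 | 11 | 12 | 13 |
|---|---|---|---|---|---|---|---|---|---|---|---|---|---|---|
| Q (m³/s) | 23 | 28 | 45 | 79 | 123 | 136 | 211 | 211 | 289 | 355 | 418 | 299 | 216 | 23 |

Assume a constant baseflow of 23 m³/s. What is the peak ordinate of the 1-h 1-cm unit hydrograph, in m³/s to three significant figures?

Direct runoff: 0.0, 5.0, 22.0, 56.0, 100.0, 113.0, 188.0, 188.0, 266.0, 332.0, 395.0, 276.0, 193.0, 0.0 m³/s; ΣQ_DR = 2134 m³/s, peak = 395.0 m³/s.
Runoff depth d = ΣQ_DR·Δt / A = 2134 × 3600 / (384 km²) = 20.01 mm.
The 1-cm UH is the DRH scaled by (10 mm)/d, so U_p = 395.0 × 10/20.01 = 197 m³/s.

U_p ≈ 197 m³/s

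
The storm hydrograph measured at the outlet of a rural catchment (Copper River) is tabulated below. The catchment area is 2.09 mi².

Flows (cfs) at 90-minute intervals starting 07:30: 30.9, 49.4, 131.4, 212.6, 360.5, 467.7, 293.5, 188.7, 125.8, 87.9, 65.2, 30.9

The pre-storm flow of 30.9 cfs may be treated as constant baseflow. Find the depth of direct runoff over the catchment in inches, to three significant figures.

d ≈ 1.86 in

Direct runoff: 0.0, 18.5, 100.5, 181.7, 329.6, 436.8, 262.6, 157.8, 94.9, 57.0, 34.3, 0.0 cfs; ΣQ_DR = 1674 cfs.
V = ΣQ_DR · Δt = 1674 × 5400 s = 9.038 × 10^6 ft³.
Over A = 2.09 mi², depth = V / A = 1.86 in.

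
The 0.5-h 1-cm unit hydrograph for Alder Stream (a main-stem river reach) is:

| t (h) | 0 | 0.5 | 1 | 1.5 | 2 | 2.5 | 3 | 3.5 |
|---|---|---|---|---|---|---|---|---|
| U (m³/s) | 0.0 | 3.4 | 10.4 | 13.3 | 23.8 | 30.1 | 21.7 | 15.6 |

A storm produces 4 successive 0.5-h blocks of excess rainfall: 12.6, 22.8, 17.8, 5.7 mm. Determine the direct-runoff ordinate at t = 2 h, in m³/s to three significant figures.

By discrete convolution, Q_j = Σ (P_i / 10 mm) · U_{j−i}.
At t = 2 h (j=4): Q = (12.6/10)·23.8 + (22.8/10)·13.3 + (17.8/10)·10.4 + (5.7/10)·3.4 = 80.8 m³/s.

Q ≈ 80.8 m³/s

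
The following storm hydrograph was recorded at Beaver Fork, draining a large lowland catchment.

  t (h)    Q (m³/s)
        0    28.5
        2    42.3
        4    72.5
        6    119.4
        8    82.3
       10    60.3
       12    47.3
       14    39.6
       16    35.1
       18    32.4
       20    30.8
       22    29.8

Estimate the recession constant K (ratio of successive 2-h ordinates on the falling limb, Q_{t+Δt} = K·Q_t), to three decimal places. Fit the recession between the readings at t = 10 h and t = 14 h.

Using the recession-limb readings at t = 10 h and t = 14 h: Q falls from 60.3 to 39.6 m³/s over 2 intervals.
K = (Q₂/Q₁)^(1/2) = (39.6/60.3)^(1/2) = 0.810.

K ≈ 0.810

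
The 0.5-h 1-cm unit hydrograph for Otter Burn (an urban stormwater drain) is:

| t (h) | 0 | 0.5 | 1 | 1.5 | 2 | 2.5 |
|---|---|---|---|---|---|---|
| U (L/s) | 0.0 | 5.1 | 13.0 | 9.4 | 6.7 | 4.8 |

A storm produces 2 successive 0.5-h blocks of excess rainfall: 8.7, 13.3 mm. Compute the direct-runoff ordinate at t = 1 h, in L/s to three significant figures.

Q ≈ 18.1 L/s

By discrete convolution, Q_j = Σ (P_i / 10 mm) · U_{j−i}.
At t = 1 h (j=2): Q = (8.7/10)·13.0 + (13.3/10)·5.1 = 18.1 L/s.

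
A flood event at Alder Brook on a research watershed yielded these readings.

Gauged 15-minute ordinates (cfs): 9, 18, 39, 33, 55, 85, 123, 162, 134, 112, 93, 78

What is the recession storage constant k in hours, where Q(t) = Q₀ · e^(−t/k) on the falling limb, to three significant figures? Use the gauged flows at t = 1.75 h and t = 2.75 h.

On the falling limb, Q drops from 162 to 78 cfs between t = 1.75 h and t = 2.75 h (Δt = 1 h).
k = −Δt / ln(Q₂/Q₁) = −1 / ln(78/162) = 1.37 h.

k ≈ 1.37 h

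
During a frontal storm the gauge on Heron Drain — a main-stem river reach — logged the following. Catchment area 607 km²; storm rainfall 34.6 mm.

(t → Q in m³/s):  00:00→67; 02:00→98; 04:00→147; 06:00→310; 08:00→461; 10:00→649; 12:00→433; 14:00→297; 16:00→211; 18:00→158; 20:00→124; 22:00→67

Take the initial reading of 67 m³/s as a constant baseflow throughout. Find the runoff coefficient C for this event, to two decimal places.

C ≈ 0.76

ΣQ_DR = 2218 m³/s; V = ΣQ_DR·Δt = 1.597 × 10^7 m³.
Runoff depth d = V / A = 26.31 mm.
C = d / P = 26.31 / 34.6 = 0.76.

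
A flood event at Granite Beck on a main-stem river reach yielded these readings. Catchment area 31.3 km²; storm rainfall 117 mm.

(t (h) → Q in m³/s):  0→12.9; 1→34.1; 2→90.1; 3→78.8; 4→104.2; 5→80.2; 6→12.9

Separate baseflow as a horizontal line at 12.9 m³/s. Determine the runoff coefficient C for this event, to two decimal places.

C ≈ 0.32

ΣQ_DR = 322.9 m³/s; V = ΣQ_DR·Δt = 1.162 × 10^6 m³.
Runoff depth d = V / A = 37.14 mm.
C = d / P = 37.14 / 117 = 0.32.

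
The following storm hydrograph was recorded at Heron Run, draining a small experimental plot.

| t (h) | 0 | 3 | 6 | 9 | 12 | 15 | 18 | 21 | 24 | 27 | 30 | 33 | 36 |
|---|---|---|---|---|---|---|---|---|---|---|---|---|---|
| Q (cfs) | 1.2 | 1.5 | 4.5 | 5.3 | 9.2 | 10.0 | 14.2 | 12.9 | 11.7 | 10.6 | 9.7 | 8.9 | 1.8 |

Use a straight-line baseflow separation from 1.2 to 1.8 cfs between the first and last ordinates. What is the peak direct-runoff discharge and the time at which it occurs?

Q_p = 12.70 cfs at t = 18 h

Subtracting baseflow gives direct-runoff ordinates: 0.00, 0.25, 3.20, 3.95, 7.80, 8.55, 12.70, 11.35, 10.10, 8.95, 8.00, 7.15, 0.00 cfs.
The maximum is 12.70 cfs, occurring at the reading for t = 18 h.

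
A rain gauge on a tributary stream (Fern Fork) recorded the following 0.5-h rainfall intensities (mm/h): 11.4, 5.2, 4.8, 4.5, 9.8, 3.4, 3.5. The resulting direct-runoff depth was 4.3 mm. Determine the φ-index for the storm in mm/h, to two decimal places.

φ ≈ 6.30 mm/h

Only the 2 blocks with intensity above φ contribute runoff: 11.4, 9.8 mm/h.
Σ(I−φ)·Δt = d  ⇒  (11.4+9.8 − 2φ)·0.5 = 4.3
φ = (21.20 − 4.3/0.5) / 2 = 6.30 mm/h.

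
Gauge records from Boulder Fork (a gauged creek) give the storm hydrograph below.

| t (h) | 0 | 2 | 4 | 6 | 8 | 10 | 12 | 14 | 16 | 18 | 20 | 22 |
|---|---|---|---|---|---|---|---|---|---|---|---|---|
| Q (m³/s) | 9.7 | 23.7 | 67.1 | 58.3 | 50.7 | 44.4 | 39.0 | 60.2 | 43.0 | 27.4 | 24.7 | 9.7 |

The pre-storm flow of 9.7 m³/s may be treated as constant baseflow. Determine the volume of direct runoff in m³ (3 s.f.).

V ≈ 2.46 × 10^6 m³

Direct-runoff ordinates (Q − Q_b): 0.0, 14.0, 57.4, 48.6, 41.0, 34.7, 29.3, 50.5, 33.3, 17.7, 15.0, 0.0 m³/s.
ΣQ_DR = 341.5 m³/s.
With Δt = 2 h = 7200 s, V = ΣQ_DR · Δt = 341.5 × 7200 = 2.46 × 10^6 m³.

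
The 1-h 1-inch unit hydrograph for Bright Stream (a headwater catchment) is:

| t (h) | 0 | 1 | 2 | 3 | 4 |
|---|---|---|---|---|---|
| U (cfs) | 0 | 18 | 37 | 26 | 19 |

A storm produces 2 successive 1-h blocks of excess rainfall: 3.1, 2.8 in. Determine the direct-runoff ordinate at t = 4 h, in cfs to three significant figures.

By discrete convolution, Q_j = Σ (P_i / 1 in) · U_{j−i}.
At t = 4 h (j=4): Q = (3.1/1)·19 + (2.8/1)·26 = 132 cfs.

Q ≈ 132 cfs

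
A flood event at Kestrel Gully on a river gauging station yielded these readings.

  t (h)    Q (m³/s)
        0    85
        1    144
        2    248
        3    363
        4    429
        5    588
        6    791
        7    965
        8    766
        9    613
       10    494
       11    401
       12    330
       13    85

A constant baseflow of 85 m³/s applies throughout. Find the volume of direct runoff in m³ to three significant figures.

V ≈ 1.84 × 10^7 m³

Direct-runoff ordinates (Q − Q_b): 0.0, 59.0, 163.0, 278.0, 344.0, 503.0, 706.0, 880.0, 681.0, 528.0, 409.0, 316.0, 245.0, 0.0 m³/s.
ΣQ_DR = 5112 m³/s.
With Δt = 1 h = 3600 s, V = ΣQ_DR · Δt = 5112 × 3600 = 1.84 × 10^7 m³.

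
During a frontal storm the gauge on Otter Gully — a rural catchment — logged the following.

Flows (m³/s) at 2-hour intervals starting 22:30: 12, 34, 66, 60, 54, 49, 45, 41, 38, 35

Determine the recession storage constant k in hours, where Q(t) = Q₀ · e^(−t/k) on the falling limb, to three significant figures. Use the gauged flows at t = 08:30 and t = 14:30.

k ≈ 23.6 h

On the falling limb, Q drops from 49 to 38 m³/s between t = 08:30 and t = 14:30 (Δt = 6 h).
k = −Δt / ln(Q₂/Q₁) = −6 / ln(38/49) = 23.6 h.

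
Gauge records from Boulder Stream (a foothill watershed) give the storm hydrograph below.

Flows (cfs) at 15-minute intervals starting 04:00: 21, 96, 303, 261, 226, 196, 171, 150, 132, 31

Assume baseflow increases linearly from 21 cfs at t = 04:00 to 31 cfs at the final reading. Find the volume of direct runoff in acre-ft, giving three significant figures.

Direct-runoff ordinates (Q − Q_b): 0.00, 73.89, 279.78, 236.67, 200.56, 169.44, 143.33, 121.22, 102.11, 0.00 cfs.
ΣQ_DR = 1327 cfs.
With Δt = 0.25 h = 900 s, V = ΣQ_DR · Δt = 1327 × 900 = 1.19 × 10^6 ft³ = 27.4 acre-ft.

V ≈ 27.4 acre-ft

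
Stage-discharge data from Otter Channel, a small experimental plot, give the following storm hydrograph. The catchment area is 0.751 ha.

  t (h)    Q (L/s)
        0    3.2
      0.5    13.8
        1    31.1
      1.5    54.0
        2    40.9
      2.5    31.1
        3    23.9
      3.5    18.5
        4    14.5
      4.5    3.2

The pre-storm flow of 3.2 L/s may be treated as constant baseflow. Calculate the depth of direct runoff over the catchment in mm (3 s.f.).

d ≈ 48.5 mm

Direct runoff: 0.0, 10.6, 27.9, 50.8, 37.7, 27.9, 20.7, 15.3, 11.3, 0.0 L/s; ΣQ_DR = 202.2 L/s.
V = ΣQ_DR · Δt = 202.2 × 1800 s = 3.640 × 10^5 L.
Over A = 0.751 ha, depth = V / A = 48.5 mm.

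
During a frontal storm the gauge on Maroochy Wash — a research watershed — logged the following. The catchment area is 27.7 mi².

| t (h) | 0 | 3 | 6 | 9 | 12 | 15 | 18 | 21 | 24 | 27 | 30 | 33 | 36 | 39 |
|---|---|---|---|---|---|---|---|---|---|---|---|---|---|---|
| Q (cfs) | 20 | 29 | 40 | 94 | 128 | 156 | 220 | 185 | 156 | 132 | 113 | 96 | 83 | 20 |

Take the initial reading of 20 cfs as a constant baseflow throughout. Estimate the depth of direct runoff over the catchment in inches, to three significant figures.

d ≈ 0.200 in

Direct runoff: 0.0, 9.0, 20.0, 74.0, 108.0, 136.0, 200.0, 165.0, 136.0, 112.0, 93.0, 76.0, 63.0, 0.0 cfs; ΣQ_DR = 1192 cfs.
V = ΣQ_DR · Δt = 1192 × 10800 s = 1.287 × 10^7 ft³.
Over A = 27.7 mi², depth = V / A = 0.200 in.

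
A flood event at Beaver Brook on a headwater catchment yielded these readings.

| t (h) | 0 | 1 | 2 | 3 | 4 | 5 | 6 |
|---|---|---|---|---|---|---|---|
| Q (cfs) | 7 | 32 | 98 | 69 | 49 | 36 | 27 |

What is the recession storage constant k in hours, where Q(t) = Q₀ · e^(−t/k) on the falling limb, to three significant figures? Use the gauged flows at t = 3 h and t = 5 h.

k ≈ 3.07 h

On the falling limb, Q drops from 69 to 36 cfs between t = 3 h and t = 5 h (Δt = 2 h).
k = −Δt / ln(Q₂/Q₁) = −2 / ln(36/69) = 3.07 h.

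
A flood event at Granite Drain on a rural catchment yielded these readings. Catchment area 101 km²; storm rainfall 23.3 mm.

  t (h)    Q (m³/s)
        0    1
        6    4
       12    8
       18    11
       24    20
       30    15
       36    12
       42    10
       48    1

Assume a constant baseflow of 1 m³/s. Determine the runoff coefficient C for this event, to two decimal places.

C ≈ 0.67

ΣQ_DR = 73.00 m³/s; V = ΣQ_DR·Δt = 1.577 × 10^6 m³.
Runoff depth d = V / A = 15.61 mm.
C = d / P = 15.61 / 23.3 = 0.67.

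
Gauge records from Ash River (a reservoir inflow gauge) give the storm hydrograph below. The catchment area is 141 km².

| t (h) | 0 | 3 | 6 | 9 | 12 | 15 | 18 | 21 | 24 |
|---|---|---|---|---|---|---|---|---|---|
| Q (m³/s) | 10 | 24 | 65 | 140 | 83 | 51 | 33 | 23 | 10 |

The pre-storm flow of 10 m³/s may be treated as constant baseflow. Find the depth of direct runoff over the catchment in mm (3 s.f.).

Direct runoff: 0.0, 14.0, 55.0, 130.0, 73.0, 41.0, 23.0, 13.0, 0.0 m³/s; ΣQ_DR = 349.0 m³/s.
V = ΣQ_DR · Δt = 349.0 × 10800 s = 3.769 × 10^6 m³.
Over A = 141 km², depth = V / A = 26.7 mm.

d ≈ 26.7 mm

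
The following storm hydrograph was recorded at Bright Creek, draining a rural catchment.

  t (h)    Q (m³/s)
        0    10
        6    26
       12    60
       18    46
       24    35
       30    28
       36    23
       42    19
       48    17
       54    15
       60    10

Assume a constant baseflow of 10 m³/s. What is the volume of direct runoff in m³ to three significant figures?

Direct-runoff ordinates (Q − Q_b): 0.0, 16.0, 50.0, 36.0, 25.0, 18.0, 13.0, 9.0, 7.0, 5.0, 0.0 m³/s.
ΣQ_DR = 179.0 m³/s.
With Δt = 6 h = 21600 s, V = ΣQ_DR · Δt = 179.0 × 21600 = 3.87 × 10^6 m³.

V ≈ 3.87 × 10^6 m³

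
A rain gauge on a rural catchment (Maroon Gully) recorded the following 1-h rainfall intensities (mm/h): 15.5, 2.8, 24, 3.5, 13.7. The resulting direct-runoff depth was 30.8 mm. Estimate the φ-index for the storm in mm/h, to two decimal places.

φ ≈ 7.47 mm/h

Only the 3 blocks with intensity above φ contribute runoff: 15.5, 24, 13.7 mm/h.
Σ(I−φ)·Δt = d  ⇒  (15.5+24+13.7 − 3φ)·1 = 30.8
φ = (53.20 − 30.8/1) / 3 = 7.47 mm/h.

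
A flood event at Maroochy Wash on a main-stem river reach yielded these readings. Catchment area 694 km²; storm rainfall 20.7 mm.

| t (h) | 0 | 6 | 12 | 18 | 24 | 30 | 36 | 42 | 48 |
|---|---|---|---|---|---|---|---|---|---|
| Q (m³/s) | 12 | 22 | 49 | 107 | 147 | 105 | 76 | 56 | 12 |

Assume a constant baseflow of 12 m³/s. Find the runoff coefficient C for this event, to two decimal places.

ΣQ_DR = 478.0 m³/s; V = ΣQ_DR·Δt = 1.032 × 10^7 m³.
Runoff depth d = V / A = 14.88 mm.
C = d / P = 14.88 / 20.7 = 0.72.

C ≈ 0.72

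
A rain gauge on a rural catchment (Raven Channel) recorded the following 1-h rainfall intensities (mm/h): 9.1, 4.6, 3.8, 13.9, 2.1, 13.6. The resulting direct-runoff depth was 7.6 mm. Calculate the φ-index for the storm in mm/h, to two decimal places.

φ ≈ 9.95 mm/h

Only the 2 blocks with intensity above φ contribute runoff: 13.9, 13.6 mm/h.
Σ(I−φ)·Δt = d  ⇒  (13.9+13.6 − 2φ)·1 = 7.6
φ = (27.50 − 7.6/1) / 2 = 9.95 mm/h.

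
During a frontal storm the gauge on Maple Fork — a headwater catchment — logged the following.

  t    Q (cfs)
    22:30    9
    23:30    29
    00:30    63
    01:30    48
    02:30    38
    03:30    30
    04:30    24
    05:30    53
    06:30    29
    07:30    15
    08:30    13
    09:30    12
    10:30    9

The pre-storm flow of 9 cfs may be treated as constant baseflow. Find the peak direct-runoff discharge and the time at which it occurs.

Q_p = 54.0 cfs at t = 00:30

Subtracting baseflow gives direct-runoff ordinates: 0.0, 20.0, 54.0, 39.0, 29.0, 21.0, 15.0, 44.0, 20.0, 6.0, 4.0, 3.0, 0.0 cfs.
The maximum is 54.0 cfs, occurring at the reading for t = 00:30.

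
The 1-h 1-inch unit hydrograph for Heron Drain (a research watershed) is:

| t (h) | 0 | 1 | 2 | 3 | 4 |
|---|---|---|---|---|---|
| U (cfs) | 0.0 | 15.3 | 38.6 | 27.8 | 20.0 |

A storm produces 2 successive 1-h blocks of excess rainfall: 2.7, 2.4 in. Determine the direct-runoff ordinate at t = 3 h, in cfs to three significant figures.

Q ≈ 168 cfs

By discrete convolution, Q_j = Σ (P_i / 1 in) · U_{j−i}.
At t = 3 h (j=3): Q = (2.7/1)·27.8 + (2.4/1)·38.6 = 168 cfs.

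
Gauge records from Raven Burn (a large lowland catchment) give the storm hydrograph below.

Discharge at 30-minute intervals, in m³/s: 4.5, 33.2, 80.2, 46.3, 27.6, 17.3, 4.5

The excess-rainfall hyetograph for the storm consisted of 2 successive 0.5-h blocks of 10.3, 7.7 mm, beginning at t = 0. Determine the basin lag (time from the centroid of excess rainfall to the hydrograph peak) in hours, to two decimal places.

Centroid of excess rainfall: t_c = Σ P_i·t̄_i / ΣP_i = 0.4639 h (block centres at 0.25, 0.75 h).
Hydrograph peak occurs at t = 1 h, so basin lag t_L = 1 − 0.4639 = 0.54 h.

t_L ≈ 0.54 h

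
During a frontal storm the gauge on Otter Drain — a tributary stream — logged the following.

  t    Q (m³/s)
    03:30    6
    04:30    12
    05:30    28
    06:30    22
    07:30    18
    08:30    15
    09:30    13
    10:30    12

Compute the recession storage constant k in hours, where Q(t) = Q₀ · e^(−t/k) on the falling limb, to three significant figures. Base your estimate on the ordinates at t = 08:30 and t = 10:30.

k ≈ 8.96 h

On the falling limb, Q drops from 15 to 12 m³/s between t = 08:30 and t = 10:30 (Δt = 2 h).
k = −Δt / ln(Q₂/Q₁) = −2 / ln(12/15) = 8.96 h.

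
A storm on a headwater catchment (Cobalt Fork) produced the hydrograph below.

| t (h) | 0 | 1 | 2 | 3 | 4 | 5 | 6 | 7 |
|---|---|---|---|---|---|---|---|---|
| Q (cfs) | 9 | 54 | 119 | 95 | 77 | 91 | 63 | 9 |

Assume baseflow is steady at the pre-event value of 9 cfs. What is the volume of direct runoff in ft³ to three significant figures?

V ≈ 1.60 × 10^6 ft³

Direct-runoff ordinates (Q − Q_b): 0.0, 45.0, 110.0, 86.0, 68.0, 82.0, 54.0, 0.0 cfs.
ΣQ_DR = 445.0 cfs.
With Δt = 1 h = 3600 s, V = ΣQ_DR · Δt = 445.0 × 3600 = 1.60 × 10^6 ft³.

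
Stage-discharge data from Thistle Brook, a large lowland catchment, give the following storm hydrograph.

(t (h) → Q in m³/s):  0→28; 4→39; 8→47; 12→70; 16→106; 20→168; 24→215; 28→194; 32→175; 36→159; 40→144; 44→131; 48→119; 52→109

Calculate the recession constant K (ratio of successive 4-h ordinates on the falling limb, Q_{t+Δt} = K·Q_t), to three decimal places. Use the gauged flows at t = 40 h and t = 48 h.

K ≈ 0.909

Using the recession-limb readings at t = 40 h and t = 48 h: Q falls from 144 to 119 m³/s over 2 intervals.
K = (Q₂/Q₁)^(1/2) = (119/144)^(1/2) = 0.909.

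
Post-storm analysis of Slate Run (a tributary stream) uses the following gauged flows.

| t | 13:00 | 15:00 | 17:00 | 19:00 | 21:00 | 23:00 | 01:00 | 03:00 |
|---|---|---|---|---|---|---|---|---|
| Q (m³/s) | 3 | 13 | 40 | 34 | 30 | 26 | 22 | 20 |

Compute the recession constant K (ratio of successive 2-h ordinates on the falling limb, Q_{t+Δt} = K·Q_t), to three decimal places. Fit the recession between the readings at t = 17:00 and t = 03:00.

Using the recession-limb readings at t = 17:00 and t = 03:00: Q falls from 40 to 20 m³/s over 5 intervals.
K = (Q₂/Q₁)^(1/5) = (20/40)^(1/5) = 0.871.

K ≈ 0.871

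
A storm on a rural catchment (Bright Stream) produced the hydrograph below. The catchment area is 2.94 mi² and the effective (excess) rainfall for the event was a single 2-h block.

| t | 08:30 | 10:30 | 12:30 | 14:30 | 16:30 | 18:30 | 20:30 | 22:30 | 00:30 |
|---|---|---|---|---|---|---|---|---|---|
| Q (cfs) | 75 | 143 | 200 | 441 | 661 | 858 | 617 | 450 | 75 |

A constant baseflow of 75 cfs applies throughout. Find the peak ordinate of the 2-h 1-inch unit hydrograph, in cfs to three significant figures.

U_p ≈ 261 cfs

Direct runoff: 0.0, 68.0, 125.0, 366.0, 586.0, 783.0, 542.0, 375.0, 0.0 cfs; ΣQ_DR = 2845 cfs, peak = 783.0 cfs.
Runoff depth d = ΣQ_DR·Δt / A = 2845 × 7200 / (2.94 mi²) = 2.999 in.
The 1-inch UH is the DRH scaled by (1 in)/d, so U_p = 783.0 × 1/2.999 = 261 cfs.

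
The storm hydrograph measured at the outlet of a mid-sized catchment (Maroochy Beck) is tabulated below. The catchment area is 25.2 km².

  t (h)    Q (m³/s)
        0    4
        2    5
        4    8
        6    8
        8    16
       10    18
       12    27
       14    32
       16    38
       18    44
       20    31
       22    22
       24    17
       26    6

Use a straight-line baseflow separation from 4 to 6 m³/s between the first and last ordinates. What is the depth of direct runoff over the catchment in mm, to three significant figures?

Direct runoff: 0.00, 0.85, 3.69, 3.54, 11.38, 13.23, 22.08, 26.92, 32.77, 38.62, 25.46, 16.31, 11.15, 0.00 m³/s; ΣQ_DR = 206.0 m³/s.
V = ΣQ_DR · Δt = 206.0 × 7200 s = 1.483 × 10^6 m³.
Over A = 25.2 km², depth = V / A = 58.9 mm.

d ≈ 58.9 mm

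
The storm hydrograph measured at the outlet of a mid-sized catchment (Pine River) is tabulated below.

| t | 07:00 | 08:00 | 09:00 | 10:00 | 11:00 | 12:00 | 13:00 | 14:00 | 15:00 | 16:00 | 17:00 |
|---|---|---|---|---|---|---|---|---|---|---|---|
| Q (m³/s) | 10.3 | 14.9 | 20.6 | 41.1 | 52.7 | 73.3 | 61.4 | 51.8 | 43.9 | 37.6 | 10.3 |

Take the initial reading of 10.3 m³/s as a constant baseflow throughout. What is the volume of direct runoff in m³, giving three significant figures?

V ≈ 1.10 × 10^6 m³

Direct-runoff ordinates (Q − Q_b): 0.0, 4.6, 10.3, 30.8, 42.4, 63.0, 51.1, 41.5, 33.6, 27.3, 0.0 m³/s.
ΣQ_DR = 304.6 m³/s.
With Δt = 1 h = 3600 s, V = ΣQ_DR · Δt = 304.6 × 3600 = 1.10 × 10^6 m³.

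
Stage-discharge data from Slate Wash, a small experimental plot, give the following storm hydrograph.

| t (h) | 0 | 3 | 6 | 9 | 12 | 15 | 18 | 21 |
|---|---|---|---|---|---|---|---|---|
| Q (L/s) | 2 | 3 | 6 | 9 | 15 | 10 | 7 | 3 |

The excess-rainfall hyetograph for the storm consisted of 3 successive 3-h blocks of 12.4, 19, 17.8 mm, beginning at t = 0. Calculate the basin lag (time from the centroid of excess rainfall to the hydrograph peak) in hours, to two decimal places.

Centroid of excess rainfall: t_c = Σ P_i·t̄_i / ΣP_i = 4.8293 h (block centres at 1.5, 4.5, 7.5 h).
Hydrograph peak occurs at t = 12 h, so basin lag t_L = 12 − 4.8293 = 7.17 h.

t_L ≈ 7.17 h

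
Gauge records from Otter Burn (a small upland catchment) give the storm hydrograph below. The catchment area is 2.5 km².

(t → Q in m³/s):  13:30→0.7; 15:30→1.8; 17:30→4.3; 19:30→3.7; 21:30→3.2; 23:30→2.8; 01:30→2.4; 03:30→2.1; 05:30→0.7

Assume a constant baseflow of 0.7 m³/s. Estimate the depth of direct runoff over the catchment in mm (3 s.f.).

Direct runoff: 0.0, 1.1, 3.6, 3.0, 2.5, 2.1, 1.7, 1.4, 0.0 m³/s; ΣQ_DR = 15.40 m³/s.
V = ΣQ_DR · Δt = 15.40 × 7200 s = 1.109 × 10^5 m³.
Over A = 2.5 km², depth = V / A = 44.4 mm.

d ≈ 44.4 mm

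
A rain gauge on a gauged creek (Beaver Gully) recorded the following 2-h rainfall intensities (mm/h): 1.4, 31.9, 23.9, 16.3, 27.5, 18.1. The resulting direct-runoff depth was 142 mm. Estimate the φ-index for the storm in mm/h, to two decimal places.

φ ≈ 9.34 mm/h

Only the 5 blocks with intensity above φ contribute runoff: 31.9, 23.9, 16.3, 27.5, 18.1 mm/h.
Σ(I−φ)·Δt = d  ⇒  (31.9+23.9+16.3+27.5+18.1 − 5φ)·2 = 142
φ = (117.7 − 142/2) / 5 = 9.34 mm/h.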